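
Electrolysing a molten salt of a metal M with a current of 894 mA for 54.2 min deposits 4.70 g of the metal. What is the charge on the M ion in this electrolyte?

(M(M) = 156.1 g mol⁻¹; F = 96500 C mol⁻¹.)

+1

Q = I·t = 0.8940 A × 3252.0 s = 2907 C, so n(e⁻) = 2907/96500 = 0.03013 mol.
n(M) deposited = 4.70 / 156.1 = 0.03011 mol.
Electrons per atom = n(e⁻)/n(M) = 0.03013 / 0.03011 = 1.00 ≈ 1, so the ion is M⁺.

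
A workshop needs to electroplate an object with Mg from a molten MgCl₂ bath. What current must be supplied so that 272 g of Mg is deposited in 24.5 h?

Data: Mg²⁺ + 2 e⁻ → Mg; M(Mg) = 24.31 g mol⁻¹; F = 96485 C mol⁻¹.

24.5 A

n(Mg) = 272 / 24.31 = 11.19 mol.
n(e⁻) = 2 × 11.19 = 22.38 mol.
Q = n(e⁻)·F = 22.38 × 96485 = 2159000 C.
I = Q/t = 2159000 / 88200 s = 24.5 A.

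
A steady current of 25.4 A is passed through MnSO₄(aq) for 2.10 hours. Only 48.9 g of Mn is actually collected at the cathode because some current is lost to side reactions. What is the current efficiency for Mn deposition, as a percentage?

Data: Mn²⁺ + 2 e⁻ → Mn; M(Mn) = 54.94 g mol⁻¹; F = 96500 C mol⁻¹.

Q = I·t = 25.40 × 7560.0 = 192000 C; n(e⁻) = 192000/96500 = 1.990 mol.
Theoretical n(Mn) = n(e⁻)/2 = 0.9949 mol, i.e. m_theo = 0.9949 × 54.94 = 54.66 g.
Efficiency = m_actual / m_theo = 48.9 / 54.66 = 89.5 %.

89.5 %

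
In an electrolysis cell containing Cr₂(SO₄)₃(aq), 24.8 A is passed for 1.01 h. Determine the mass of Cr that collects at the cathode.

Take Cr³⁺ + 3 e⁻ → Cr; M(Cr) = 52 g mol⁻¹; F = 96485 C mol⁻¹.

16.2 g

Q = I·t = 24.80 A × 3636.0 s = 90170 C.
n(e⁻) = Q/F = 90170 / 96485 = 0.9346 mol.
Cr³⁺ + 3 e⁻ → Cr, so n(Cr) = n(e⁻)/3 = 0.3115 mol.
m = n·M = 0.3115 × 52 = 16.2 g.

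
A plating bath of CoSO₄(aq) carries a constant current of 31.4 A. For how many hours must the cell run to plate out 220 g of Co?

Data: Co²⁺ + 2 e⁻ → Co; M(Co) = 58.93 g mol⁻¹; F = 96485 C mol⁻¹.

6.37 h

n(Co) = m/M = 220 / 58.93 = 3.733 mol.
Each Co atom requires 2 electrons, so n(e⁻) = 2 × 3.733 = 7.466 mol.
Q = n(e⁻)·F = 7.466 × 96485 = 720400 C.
t = Q/I = 720400 / 31.40 A = 22940 s = 6.37 h.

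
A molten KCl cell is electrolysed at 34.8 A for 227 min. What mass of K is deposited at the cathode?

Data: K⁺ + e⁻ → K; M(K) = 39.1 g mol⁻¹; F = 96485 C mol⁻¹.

192 g

Q = I·t = 34.80 A × 13620 s = 474000 C.
n(e⁻) = Q/F = 474000 / 96485 = 4.912 mol.
K⁺ + e⁻ → K, so n(K) = n(e⁻)/1 = 4.912 mol.
m = n·M = 4.912 × 39.1 = 192 g.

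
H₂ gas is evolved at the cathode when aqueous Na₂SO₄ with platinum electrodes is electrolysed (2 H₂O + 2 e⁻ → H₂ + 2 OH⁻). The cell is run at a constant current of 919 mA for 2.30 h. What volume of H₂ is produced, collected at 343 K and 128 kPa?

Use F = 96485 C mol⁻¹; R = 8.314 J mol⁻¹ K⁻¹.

Q = I·t = 0.9190 A × 8280.0 s = 7609 C.
n(e⁻) = Q/F = 7609 / 96485 = 0.07887 mol.
2 electrons are transferred per H₂ molecule, so n(H₂) = 0.07887 / 2 = 0.03943 mol.
V = nRT/P = (0.03943 × 8.314 × 343) / (128 × 10³ Pa) = 8.79 × 10⁻⁴ m³ = 0.879 L.

0.879 L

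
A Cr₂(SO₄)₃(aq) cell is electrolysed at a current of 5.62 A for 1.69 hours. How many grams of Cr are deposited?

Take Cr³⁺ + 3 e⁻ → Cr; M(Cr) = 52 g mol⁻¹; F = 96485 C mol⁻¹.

Q = I·t = 5.620 A × 6084.0 s = 34190 C.
n(e⁻) = Q/F = 34190 / 96485 = 0.3544 mol.
Cr³⁺ + 3 e⁻ → Cr, so n(Cr) = n(e⁻)/3 = 0.1181 mol.
m = n·M = 0.1181 × 52 = 6.14 g.

6.14 g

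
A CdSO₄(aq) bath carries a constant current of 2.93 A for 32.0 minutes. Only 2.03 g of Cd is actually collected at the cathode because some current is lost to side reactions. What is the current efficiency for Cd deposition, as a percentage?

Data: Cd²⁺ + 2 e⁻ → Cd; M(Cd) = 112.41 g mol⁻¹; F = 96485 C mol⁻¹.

61.9 %

Q = I·t = 2.930 × 1920.0 = 5626 C; n(e⁻) = 5626/96485 = 0.05831 mol.
Theoretical n(Cd) = n(e⁻)/2 = 0.02915 mol, i.e. m_theo = 0.02915 × 112.41 = 3.277 g.
Efficiency = m_actual / m_theo = 2.03 / 3.277 = 61.9 %.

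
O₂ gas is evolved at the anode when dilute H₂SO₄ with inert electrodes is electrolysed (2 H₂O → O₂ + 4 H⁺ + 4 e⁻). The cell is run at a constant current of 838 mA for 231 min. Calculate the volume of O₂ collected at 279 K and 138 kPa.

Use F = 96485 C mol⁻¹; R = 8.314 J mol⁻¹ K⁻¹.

Q = I·t = 0.8380 A × 13860 s = 11610 C.
n(e⁻) = Q/F = 11610 / 96485 = 0.1204 mol.
4 electrons are transferred per O₂ molecule, so n(O₂) = 0.1204 / 4 = 0.03009 mol.
V = nRT/P = (0.03009 × 8.314 × 279) / (138 × 10³ Pa) = 5.06 × 10⁻⁴ m³ = 0.506 L.

0.506 L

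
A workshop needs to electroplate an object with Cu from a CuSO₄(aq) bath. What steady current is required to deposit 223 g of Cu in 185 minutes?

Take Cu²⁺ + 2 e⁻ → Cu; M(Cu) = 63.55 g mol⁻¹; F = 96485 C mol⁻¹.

n(Cu) = 223 / 63.55 = 3.509 mol.
n(e⁻) = 2 × 3.509 = 7.018 mol.
Q = n(e⁻)·F = 7.018 × 96485 = 677100 C.
I = Q/t = 677100 / 11100 s = 61.0 A.

61.0 A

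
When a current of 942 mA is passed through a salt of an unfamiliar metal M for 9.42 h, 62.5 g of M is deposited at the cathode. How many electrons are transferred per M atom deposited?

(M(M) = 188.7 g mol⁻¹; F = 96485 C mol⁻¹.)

Q = I·t = 0.9420 A × 33912 s = 31950 C, so n(e⁻) = 31950/96485 = 0.3311 mol.
n(M) deposited = 62.5 / 188.7 = 0.3312 mol.
Electrons per atom = n(e⁻)/n(M) = 0.3311 / 0.3312 = 1.00 ≈ 1, so the ion is M⁺.

1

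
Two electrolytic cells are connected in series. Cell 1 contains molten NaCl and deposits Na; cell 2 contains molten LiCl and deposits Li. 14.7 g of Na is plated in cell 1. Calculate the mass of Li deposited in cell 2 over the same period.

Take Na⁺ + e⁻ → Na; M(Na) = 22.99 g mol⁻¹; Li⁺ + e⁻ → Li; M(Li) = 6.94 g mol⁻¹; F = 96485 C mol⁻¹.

n(Na) = 14.7 / 22.99 = 0.6394 mol.
Since Na⁺ + e⁻ → Na, n(e⁻) passed = 1 × 0.6394 = 0.6394 mol.
Cells in series carry the same charge, so the same 0.6394 mol of electrons passes through cell 2.
Li⁺ + e⁻ → Li, so n(Li) = 0.6394 / 1 = 0.6394 mol.
m(Li) = 0.6394 × 6.94 = 4.44 g.

4.44 g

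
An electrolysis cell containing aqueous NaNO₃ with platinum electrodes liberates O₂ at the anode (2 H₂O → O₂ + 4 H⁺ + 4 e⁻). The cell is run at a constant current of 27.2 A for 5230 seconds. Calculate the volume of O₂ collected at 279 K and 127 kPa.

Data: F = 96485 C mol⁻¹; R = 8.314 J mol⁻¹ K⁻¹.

6.73 L

Q = I·t = 27.20 A × 5230.0 s = 142300 C.
n(e⁻) = Q/F = 142300 / 96485 = 1.474 mol.
4 electrons are transferred per O₂ molecule, so n(O₂) = 1.474 / 4 = 0.3686 mol.
V = nRT/P = (0.3686 × 8.314 × 279) / (127 × 10³ Pa) = 0.00673 m³ = 6.73 L.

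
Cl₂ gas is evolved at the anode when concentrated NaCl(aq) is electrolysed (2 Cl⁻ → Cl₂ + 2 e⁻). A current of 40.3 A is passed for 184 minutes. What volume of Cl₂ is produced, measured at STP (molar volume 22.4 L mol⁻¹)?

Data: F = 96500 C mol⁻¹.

51.6 L

Q = I·t = 40.30 A × 11040 s = 444900 C.
n(e⁻) = Q/F = 444900 / 96500 = 4.610 mol.
2 electrons are transferred per Cl₂ molecule, so n(Cl₂) = 4.610 / 2 = 2.305 mol.
V = n × V_m = 2.305 × 22.4 = 51.6 L.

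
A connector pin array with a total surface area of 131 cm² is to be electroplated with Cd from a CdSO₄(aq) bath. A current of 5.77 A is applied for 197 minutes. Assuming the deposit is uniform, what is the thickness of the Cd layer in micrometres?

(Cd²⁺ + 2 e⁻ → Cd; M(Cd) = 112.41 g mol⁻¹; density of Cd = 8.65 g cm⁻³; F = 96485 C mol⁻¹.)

Q = I·t = 5.770 × 11820 = 68200 C; n(e⁻) = 0.7069 mol.
n(Cd) = n(e⁻)/2 = 0.3534 mol, so m = 0.3534 × 112.41 = 39.73 g.
Volume = m/ρ = 39.73 / 8.65 = 4.593 cm³.
Thickness = V/A = 4.593 / 131 = 0.0351 cm = 351 μm.

351 μm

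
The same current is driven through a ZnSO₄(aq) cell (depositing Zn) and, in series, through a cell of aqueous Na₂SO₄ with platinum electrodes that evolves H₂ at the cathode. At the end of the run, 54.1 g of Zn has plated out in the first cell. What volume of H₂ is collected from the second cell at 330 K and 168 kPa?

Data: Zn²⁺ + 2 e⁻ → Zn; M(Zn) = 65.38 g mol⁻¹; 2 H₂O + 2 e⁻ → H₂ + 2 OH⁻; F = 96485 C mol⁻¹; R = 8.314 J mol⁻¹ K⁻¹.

13.5 L

n(Zn) = 54.1 / 65.38 = 0.8275 mol, so n(e⁻) = 2 × 0.8275 = 1.655 mol.
The cells are in series, so the same 1.655 mol of electrons passes through the second cell.
2 H₂O + 2 e⁻ → H₂ + 2 OH⁻ — 2 mol e⁻ per mol H₂, so n(H₂) = 1.655/2 = 0.8275 mol.
V = nRT/P = (0.8275 × 8.314 × 330) / (168 × 10³) = 0.0135 m³ = 13.5 L.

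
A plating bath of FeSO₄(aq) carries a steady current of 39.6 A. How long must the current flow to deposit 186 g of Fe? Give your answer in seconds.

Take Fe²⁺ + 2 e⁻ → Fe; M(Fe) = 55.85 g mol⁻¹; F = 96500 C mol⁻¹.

n(Fe) = m/M = 186 / 55.85 = 3.330 mol.
Each Fe atom requires 2 electrons, so n(e⁻) = 2 × 3.330 = 6.661 mol.
Q = n(e⁻)·F = 6.661 × 96500 = 642800 C.
t = Q/I = 642800 / 39.60 A = 16230 s.

16200 s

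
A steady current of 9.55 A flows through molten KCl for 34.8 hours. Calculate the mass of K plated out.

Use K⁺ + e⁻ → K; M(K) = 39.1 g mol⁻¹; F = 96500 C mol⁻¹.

Q = I·t = 9.550 A × 125280 s = 1196000 C.
n(e⁻) = Q/F = 1196000 / 96500 = 12.40 mol.
K⁺ + e⁻ → K, so n(K) = n(e⁻)/1 = 12.40 mol.
m = n·M = 12.40 × 39.1 = 485 g.

485 g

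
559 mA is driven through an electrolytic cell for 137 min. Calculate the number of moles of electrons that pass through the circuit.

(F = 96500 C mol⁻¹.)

Q = I·t = 0.5590 A × 8220.0 s = 4595 C.
n(e⁻) = Q/F = 4595 / 96500 = 0.0476 mol.

0.0476 mol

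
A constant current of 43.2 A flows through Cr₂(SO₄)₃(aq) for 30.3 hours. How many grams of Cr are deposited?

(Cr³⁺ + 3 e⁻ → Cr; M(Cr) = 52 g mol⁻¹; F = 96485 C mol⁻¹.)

Q = I·t = 43.20 A × 109080 s = 4712000 C.
n(e⁻) = Q/F = 4712000 / 96485 = 48.84 mol.
Cr³⁺ + 3 e⁻ → Cr, so n(Cr) = n(e⁻)/3 = 16.28 mol.
m = n·M = 16.28 × 52 = 847 g.

847 g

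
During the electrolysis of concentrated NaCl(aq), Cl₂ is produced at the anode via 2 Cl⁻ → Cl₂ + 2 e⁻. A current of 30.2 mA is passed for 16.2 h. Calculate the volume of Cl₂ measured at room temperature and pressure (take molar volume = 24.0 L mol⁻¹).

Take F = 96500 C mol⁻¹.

0.219 L

Q = I·t = 0.03020 A × 58320 s = 1761 C.
n(e⁻) = Q/F = 1761 / 96500 = 0.01825 mol.
2 electrons are transferred per Cl₂ molecule, so n(Cl₂) = 0.01825 / 2 = 0.009126 mol.
V = n × V_m = 0.009126 × 24.0 = 0.219 L.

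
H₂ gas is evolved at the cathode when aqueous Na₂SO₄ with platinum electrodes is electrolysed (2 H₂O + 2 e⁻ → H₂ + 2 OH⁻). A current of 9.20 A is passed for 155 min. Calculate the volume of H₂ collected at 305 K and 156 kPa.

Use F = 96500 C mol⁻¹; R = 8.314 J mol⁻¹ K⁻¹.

Q = I·t = 9.200 A × 9300.0 s = 85560 C.
n(e⁻) = Q/F = 85560 / 96500 = 0.8866 mol.
2 electrons are transferred per H₂ molecule, so n(H₂) = 0.8866 / 2 = 0.4433 mol.
V = nRT/P = (0.4433 × 8.314 × 305) / (156 × 10³ Pa) = 0.00721 m³ = 7.21 L.

7.21 L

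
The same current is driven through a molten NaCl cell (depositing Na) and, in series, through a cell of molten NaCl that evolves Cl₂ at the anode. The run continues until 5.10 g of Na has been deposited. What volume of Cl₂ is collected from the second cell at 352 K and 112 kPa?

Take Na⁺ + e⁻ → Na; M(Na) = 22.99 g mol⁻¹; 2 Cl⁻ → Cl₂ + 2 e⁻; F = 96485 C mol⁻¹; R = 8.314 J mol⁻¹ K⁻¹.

n(Na) = 5.10 / 22.99 = 0.2218 mol, so n(e⁻) = 1 × 0.2218 = 0.2218 mol.
The cells are in series, so the same 0.2218 mol of electrons passes through the second cell.
2 Cl⁻ → Cl₂ + 2 e⁻ — 2 mol e⁻ per mol Cl₂, so n(Cl₂) = 0.2218/2 = 0.1109 mol.
V = nRT/P = (0.1109 × 8.314 × 352) / (112 × 10³) = 0.00290 m³ = 2.90 L.

2.90 L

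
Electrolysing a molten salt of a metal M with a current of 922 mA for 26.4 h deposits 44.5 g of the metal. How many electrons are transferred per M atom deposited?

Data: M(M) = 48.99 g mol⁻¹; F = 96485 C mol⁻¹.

Q = I·t = 0.9220 A × 95040 s = 87630 C, so n(e⁻) = 87630/96485 = 0.9082 mol.
n(M) deposited = 44.5 / 48.99 = 0.9083 mol.
Electrons per atom = n(e⁻)/n(M) = 0.9082 / 0.9083 = 1.00 ≈ 1, so the ion is M⁺.

1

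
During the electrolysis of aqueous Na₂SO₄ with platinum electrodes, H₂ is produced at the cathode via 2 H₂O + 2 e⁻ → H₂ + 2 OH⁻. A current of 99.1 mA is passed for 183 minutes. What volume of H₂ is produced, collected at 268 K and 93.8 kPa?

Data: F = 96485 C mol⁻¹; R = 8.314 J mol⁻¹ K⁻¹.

0.134 L

Q = I·t = 0.09910 A × 10980 s = 1088 C.
n(e⁻) = Q/F = 1088 / 96485 = 0.01128 mol.
2 electrons are transferred per H₂ molecule, so n(H₂) = 0.01128 / 2 = 0.005639 mol.
V = nRT/P = (0.005639 × 8.314 × 268) / (93.8 × 10³ Pa) = 1.34 × 10⁻⁴ m³ = 0.134 L.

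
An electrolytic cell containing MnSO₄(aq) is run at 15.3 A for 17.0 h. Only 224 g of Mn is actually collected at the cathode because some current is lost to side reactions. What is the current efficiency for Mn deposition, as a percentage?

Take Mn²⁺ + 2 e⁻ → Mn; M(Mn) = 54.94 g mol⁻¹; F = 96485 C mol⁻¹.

Q = I·t = 15.30 × 61200 = 936400 C; n(e⁻) = 936400/96485 = 9.705 mol.
Theoretical n(Mn) = n(e⁻)/2 = 4.852 mol, i.e. m_theo = 4.852 × 54.94 = 266.6 g.
Efficiency = m_actual / m_theo = 224 / 266.6 = 84.0 %.

84.0 %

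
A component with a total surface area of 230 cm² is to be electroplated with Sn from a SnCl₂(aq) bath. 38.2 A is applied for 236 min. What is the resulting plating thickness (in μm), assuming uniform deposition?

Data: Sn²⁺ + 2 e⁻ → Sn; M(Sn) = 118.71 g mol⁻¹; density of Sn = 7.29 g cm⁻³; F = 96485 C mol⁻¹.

1980 μm

Q = I·t = 38.20 × 14160 = 540900 C; n(e⁻) = 5.606 mol.
n(Sn) = n(e⁻)/2 = 2.803 mol, so m = 2.803 × 118.71 = 332.8 g.
Volume = m/ρ = 332.8 / 7.29 = 45.65 cm³.
Thickness = V/A = 45.65 / 230 = 0.198 cm = 1980 μm.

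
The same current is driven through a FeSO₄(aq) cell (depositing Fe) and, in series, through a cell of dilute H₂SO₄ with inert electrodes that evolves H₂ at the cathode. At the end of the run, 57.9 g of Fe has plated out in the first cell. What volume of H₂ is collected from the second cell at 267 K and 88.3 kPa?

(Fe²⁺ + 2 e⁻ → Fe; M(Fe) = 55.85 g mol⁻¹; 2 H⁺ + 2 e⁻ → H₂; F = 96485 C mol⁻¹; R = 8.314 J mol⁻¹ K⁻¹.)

n(Fe) = 57.9 / 55.85 = 1.037 mol, so n(e⁻) = 2 × 1.037 = 2.073 mol.
The cells are in series, so the same 2.073 mol of electrons passes through the second cell.
2 H⁺ + 2 e⁻ → H₂ — 2 mol e⁻ per mol H₂, so n(H₂) = 2.073/2 = 1.037 mol.
V = nRT/P = (1.037 × 8.314 × 267) / (88.3 × 10³) = 0.0261 m³ = 26.1 L.

26.1 L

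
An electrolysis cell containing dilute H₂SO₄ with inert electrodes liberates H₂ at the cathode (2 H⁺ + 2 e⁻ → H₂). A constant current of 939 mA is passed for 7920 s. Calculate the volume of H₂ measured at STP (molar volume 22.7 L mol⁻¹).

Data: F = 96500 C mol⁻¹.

0.875 L

Q = I·t = 0.9390 A × 7920.0 s = 7437 C.
n(e⁻) = Q/F = 7437 / 96500 = 0.07707 mol.
2 electrons are transferred per H₂ molecule, so n(H₂) = 0.07707 / 2 = 0.03853 mol.
V = n × V_m = 0.03853 × 22.7 = 0.875 L.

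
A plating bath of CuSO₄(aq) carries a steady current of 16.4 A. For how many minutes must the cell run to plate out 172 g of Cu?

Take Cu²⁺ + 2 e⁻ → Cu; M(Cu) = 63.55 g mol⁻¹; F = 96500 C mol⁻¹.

n(Cu) = m/M = 172 / 63.55 = 2.707 mol.
Each Cu atom requires 2 electrons, so n(e⁻) = 2 × 2.707 = 5.413 mol.
Q = n(e⁻)·F = 5.413 × 96500 = 522400 C.
t = Q/I = 522400 / 16.40 A = 31850 s = 531 min.

531 min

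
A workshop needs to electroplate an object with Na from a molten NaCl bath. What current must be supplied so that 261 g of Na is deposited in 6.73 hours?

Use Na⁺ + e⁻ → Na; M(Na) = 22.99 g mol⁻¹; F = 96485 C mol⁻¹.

n(Na) = 261 / 22.99 = 11.35 mol.
n(e⁻) = 1 × 11.35 = 11.35 mol.
Q = n(e⁻)·F = 11.35 × 96485 = 1095000 C.
I = Q/t = 1095000 / 24228 s = 45.2 A.

45.2 A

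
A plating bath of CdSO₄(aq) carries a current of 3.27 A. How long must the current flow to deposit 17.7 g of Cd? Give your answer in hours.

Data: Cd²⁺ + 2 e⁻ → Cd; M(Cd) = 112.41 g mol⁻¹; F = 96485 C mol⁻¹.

2.58 h

n(Cd) = m/M = 17.7 / 112.41 = 0.1575 mol.
Each Cd atom requires 2 electrons, so n(e⁻) = 2 × 0.1575 = 0.3149 mol.
Q = n(e⁻)·F = 0.3149 × 96485 = 30380 C.
t = Q/I = 30380 / 3.270 A = 9292 s = 2.58 h.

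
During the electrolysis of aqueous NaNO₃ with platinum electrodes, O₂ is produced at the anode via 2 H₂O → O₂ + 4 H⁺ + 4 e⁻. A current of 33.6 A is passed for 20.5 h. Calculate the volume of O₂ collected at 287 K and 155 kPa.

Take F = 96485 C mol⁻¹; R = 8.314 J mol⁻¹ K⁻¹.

98.9 L

Q = I·t = 33.60 A × 73800 s = 2480000 C.
n(e⁻) = Q/F = 2480000 / 96485 = 25.70 mol.
4 electrons are transferred per O₂ molecule, so n(O₂) = 25.70 / 4 = 6.425 mol.
V = nRT/P = (6.425 × 8.314 × 287) / (155 × 10³ Pa) = 0.0989 m³ = 98.9 L.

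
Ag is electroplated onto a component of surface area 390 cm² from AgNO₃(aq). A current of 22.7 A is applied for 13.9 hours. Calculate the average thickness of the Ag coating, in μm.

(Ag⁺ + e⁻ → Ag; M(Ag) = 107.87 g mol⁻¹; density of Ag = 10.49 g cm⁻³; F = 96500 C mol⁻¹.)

3100 μm

Q = I·t = 22.70 × 50040 = 1136000 C; n(e⁻) = 11.77 mol.
n(Ag) = n(e⁻)/1 = 11.77 mol, so m = 11.77 × 107.87 = 1270 g.
Volume = m/ρ = 1270 / 10.49 = 121.0 cm³.
Thickness = V/A = 121.0 / 390 = 0.310 cm = 3100 μm.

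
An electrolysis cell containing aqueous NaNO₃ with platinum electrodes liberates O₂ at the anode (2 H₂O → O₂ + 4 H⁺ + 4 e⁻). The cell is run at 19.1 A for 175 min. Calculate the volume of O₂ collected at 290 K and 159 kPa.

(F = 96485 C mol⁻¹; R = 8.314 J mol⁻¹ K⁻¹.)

7.88 L

Q = I·t = 19.10 A × 10500 s = 200600 C.
n(e⁻) = Q/F = 200600 / 96485 = 2.079 mol.
4 electrons are transferred per O₂ molecule, so n(O₂) = 2.079 / 4 = 0.5196 mol.
V = nRT/P = (0.5196 × 8.314 × 290) / (159 × 10³ Pa) = 0.00788 m³ = 7.88 L.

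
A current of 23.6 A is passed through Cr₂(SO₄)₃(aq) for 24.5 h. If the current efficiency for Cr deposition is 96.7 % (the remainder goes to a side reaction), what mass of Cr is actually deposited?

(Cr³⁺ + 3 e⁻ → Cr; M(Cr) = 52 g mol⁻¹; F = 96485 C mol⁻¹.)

362 g

Q = I·t = 23.60 × 88200 = 2082000 C.
n(e⁻) = 2082000/96485 = 21.57 mol; theoretically n(Cr) = 21.57/3 = 7.191 mol, m_theo = 373.9 g.
At 96.7 % efficiency, m_actual = 0.967 × 373.9 = 362 g.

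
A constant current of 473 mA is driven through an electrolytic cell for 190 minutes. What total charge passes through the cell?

5390 C

Q = I·t = 0.4730 A × 11400 s = 5390 C.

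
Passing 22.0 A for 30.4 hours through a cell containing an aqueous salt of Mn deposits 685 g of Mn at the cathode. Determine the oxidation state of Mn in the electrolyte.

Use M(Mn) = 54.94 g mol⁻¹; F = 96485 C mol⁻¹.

Q = I·t = 22.00 A × 109440 s = 2408000 C, so n(e⁻) = 2408000/96485 = 24.95 mol.
n(Mn) deposited = 685 / 54.94 = 12.47 mol.
Electrons per atom = n(e⁻)/n(Mn) = 24.95 / 12.47 = 2.00 ≈ 2, so the ion is Mn²⁺.

+2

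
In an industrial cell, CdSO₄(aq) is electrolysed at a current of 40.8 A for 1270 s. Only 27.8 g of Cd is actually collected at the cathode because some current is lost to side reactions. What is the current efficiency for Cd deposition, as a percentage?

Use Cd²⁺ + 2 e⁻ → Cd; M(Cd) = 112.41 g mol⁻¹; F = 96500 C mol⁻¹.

92.1 %

Q = I·t = 40.80 × 1270.0 = 51820 C; n(e⁻) = 51820/96500 = 0.5370 mol.
Theoretical n(Cd) = n(e⁻)/2 = 0.2685 mol, i.e. m_theo = 0.2685 × 112.41 = 30.18 g.
Efficiency = m_actual / m_theo = 27.8 / 30.18 = 92.1 %.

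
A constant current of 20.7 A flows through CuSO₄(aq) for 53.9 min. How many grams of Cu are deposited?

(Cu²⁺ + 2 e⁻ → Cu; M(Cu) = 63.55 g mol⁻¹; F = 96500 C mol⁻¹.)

Q = I·t = 20.70 A × 3234.0 s = 66940 C.
n(e⁻) = Q/F = 66940 / 96500 = 0.6937 mol.
Cu²⁺ + 2 e⁻ → Cu, so n(Cu) = n(e⁻)/2 = 0.3469 mol.
m = n·M = 0.3469 × 63.55 = 22.0 g.

22.0 g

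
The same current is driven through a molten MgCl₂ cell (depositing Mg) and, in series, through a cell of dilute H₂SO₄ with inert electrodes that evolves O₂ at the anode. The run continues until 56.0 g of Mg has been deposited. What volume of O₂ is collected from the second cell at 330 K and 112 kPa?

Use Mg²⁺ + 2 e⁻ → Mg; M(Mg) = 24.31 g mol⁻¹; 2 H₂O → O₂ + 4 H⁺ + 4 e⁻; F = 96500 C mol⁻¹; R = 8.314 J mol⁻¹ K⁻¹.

28.2 L

n(Mg) = 56.0 / 24.31 = 2.304 mol, so n(e⁻) = 2 × 2.304 = 4.607 mol.
The cells are in series, so the same 4.607 mol of electrons passes through the second cell.
2 H₂O → O₂ + 4 H⁺ + 4 e⁻ — 4 mol e⁻ per mol O₂, so n(O₂) = 4.607/4 = 1.152 mol.
V = nRT/P = (1.152 × 8.314 × 330) / (112 × 10³) = 0.0282 m³ = 28.2 L.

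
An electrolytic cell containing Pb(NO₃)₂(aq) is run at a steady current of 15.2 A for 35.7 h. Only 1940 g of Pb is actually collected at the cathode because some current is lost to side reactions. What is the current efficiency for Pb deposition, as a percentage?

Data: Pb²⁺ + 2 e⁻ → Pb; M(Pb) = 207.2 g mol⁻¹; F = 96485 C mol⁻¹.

Q = I·t = 15.20 × 128520 = 1954000 C; n(e⁻) = 1954000/96485 = 20.25 mol.
Theoretical n(Pb) = n(e⁻)/2 = 10.12 mol, i.e. m_theo = 10.12 × 207.2 = 2098 g.
Efficiency = m_actual / m_theo = 1940 / 2098 = 92.5 %.

92.5 %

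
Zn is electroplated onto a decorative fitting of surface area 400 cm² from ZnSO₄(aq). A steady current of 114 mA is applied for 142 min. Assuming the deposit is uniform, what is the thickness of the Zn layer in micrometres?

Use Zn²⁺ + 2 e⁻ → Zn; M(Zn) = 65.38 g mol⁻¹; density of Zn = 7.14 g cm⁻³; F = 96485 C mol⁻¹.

1.15 μm

Q = I·t = 0.1140 × 8520.0 = 971.3 C; n(e⁻) = 0.01007 mol.
n(Zn) = n(e⁻)/2 = 0.005033 mol, so m = 0.005033 × 65.38 = 0.3291 g.
Volume = m/ρ = 0.3291 / 7.14 = 0.04609 cm³.
Thickness = V/A = 0.04609 / 400 = 1.15 × 10⁻⁴ cm = 1.15 μm.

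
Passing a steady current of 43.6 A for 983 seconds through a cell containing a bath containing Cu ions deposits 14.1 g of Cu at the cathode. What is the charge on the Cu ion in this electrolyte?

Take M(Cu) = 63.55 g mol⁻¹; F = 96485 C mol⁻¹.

+2

Q = I·t = 43.60 A × 983.00 s = 42860 C, so n(e⁻) = 42860/96485 = 0.4442 mol.
n(Cu) deposited = 14.1 / 63.55 = 0.2219 mol.
Electrons per atom = n(e⁻)/n(Cu) = 0.4442 / 0.2219 = 2.00 ≈ 2, so the ion is Cu²⁺.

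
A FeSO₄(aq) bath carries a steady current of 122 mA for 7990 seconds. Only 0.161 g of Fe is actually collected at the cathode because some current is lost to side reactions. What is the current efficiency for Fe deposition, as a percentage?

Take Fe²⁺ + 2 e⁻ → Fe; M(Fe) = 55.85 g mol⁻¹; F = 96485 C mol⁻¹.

57.1 %

Q = I·t = 0.1220 × 7990.0 = 974.8 C; n(e⁻) = 974.8/96485 = 0.01010 mol.
Theoretical n(Fe) = n(e⁻)/2 = 0.005051 mol, i.e. m_theo = 0.005051 × 55.85 = 0.2821 g.
Efficiency = m_actual / m_theo = 0.161 / 0.2821 = 57.1 %.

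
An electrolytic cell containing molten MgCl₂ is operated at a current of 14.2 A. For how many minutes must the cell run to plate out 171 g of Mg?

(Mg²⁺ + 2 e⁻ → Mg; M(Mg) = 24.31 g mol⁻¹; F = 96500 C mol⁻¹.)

n(Mg) = m/M = 171 / 24.31 = 7.034 mol.
Each Mg atom requires 2 electrons, so n(e⁻) = 2 × 7.034 = 14.07 mol.
Q = n(e⁻)·F = 14.07 × 96500 = 1358000 C.
t = Q/I = 1358000 / 14.20 A = 95600 s = 1590 min.

1590 min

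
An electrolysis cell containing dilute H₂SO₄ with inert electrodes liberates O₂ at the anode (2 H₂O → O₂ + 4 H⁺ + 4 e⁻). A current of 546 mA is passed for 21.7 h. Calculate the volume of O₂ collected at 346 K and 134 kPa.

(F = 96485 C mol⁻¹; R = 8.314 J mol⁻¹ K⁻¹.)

Q = I·t = 0.5460 A × 78120 s = 42650 C.
n(e⁻) = Q/F = 42650 / 96485 = 0.4421 mol.
4 electrons are transferred per O₂ molecule, so n(O₂) = 0.4421 / 4 = 0.1105 mol.
V = nRT/P = (0.1105 × 8.314 × 346) / (134 × 10³ Pa) = 0.00237 m³ = 2.37 L.

2.37 L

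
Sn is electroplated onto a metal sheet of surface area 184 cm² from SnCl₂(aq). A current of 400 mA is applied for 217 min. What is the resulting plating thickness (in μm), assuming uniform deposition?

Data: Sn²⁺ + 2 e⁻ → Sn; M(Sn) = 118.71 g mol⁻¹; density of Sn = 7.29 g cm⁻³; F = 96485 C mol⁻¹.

Q = I·t = 0.4000 × 13020 = 5208 C; n(e⁻) = 0.05398 mol.
n(Sn) = n(e⁻)/2 = 0.02699 mol, so m = 0.02699 × 118.71 = 3.204 g.
Volume = m/ρ = 3.204 / 7.29 = 0.4395 cm³.
Thickness = V/A = 0.4395 / 184 = 0.00239 cm = 23.9 μm.

23.9 μm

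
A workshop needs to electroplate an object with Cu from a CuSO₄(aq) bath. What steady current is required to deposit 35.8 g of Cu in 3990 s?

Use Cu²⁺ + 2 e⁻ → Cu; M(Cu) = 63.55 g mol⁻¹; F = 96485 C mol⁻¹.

n(Cu) = 35.8 / 63.55 = 0.5633 mol.
n(e⁻) = 2 × 0.5633 = 1.127 mol.
Q = n(e⁻)·F = 1.127 × 96485 = 108700 C.
I = Q/t = 108700 / 3990.0 s = 27.2 A.

27.2 A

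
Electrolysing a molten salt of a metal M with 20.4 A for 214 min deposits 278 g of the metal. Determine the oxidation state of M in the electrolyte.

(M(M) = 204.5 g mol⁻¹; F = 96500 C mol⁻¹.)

Q = I·t = 20.40 A × 12840 s = 261900 C, so n(e⁻) = 261900/96500 = 2.714 mol.
n(M) deposited = 278 / 204.5 = 1.359 mol.
Electrons per atom = n(e⁻)/n(M) = 2.714 / 1.359 = 2.00 ≈ 2, so the ion is M²⁺.

+2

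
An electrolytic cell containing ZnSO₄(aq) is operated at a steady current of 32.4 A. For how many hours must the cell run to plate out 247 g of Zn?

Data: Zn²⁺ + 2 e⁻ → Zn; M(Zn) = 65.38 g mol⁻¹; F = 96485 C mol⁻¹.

n(Zn) = m/M = 247 / 65.38 = 3.778 mol.
Each Zn atom requires 2 electrons, so n(e⁻) = 2 × 3.778 = 7.556 mol.
Q = n(e⁻)·F = 7.556 × 96485 = 729000 C.
t = Q/I = 729000 / 32.40 A = 22500 s = 6.25 h.

6.25 h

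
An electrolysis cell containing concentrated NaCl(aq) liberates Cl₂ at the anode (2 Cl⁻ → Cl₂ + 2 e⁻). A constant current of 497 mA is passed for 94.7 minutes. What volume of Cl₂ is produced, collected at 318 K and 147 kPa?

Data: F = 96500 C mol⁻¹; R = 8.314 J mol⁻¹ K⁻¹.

Q = I·t = 0.4970 A × 5682.0 s = 2824 C.
n(e⁻) = Q/F = 2824 / 96500 = 0.02926 mol.
2 electrons are transferred per Cl₂ molecule, so n(Cl₂) = 0.02926 / 2 = 0.01463 mol.
V = nRT/P = (0.01463 × 8.314 × 318) / (147 × 10³ Pa) = 2.63 × 10⁻⁴ m³ = 0.263 L.

0.263 L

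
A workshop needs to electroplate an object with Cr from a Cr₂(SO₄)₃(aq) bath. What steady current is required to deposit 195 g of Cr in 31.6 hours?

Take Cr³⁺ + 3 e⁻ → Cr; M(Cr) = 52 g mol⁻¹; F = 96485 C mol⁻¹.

n(Cr) = 195 / 52 = 3.750 mol.
n(e⁻) = 3 × 3.750 = 11.25 mol.
Q = n(e⁻)·F = 11.25 × 96485 = 1085000 C.
I = Q/t = 1085000 / 113760 s = 9.54 A.

9.54 A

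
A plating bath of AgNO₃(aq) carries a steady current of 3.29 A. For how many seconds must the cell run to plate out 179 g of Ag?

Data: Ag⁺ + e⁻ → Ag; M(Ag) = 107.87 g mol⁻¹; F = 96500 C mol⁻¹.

48700 s

n(Ag) = m/M = 179 / 107.87 = 1.659 mol.
Each Ag atom requires 1 electron, so n(e⁻) = 1 × 1.659 = 1.659 mol.
Q = n(e⁻)·F = 1.659 × 96500 = 160100 C.
t = Q/I = 160100 / 3.290 A = 48670 s.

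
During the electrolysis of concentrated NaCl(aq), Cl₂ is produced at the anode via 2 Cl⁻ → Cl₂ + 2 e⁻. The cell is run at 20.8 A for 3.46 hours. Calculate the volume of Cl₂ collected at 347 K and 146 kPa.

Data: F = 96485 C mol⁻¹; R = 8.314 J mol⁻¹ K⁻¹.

Q = I·t = 20.80 A × 12456 s = 259100 C.
n(e⁻) = Q/F = 259100 / 96485 = 2.685 mol.
2 electrons are transferred per Cl₂ molecule, so n(Cl₂) = 2.685 / 2 = 1.343 mol.
V = nRT/P = (1.343 × 8.314 × 347) / (146 × 10³ Pa) = 0.0265 m³ = 26.5 L.

26.5 L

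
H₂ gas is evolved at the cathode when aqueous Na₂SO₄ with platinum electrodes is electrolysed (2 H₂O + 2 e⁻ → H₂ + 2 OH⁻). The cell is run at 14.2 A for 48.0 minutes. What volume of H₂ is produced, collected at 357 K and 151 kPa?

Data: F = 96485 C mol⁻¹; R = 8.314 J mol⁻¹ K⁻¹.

4.17 L

Q = I·t = 14.20 A × 2880.0 s = 40900 C.
n(e⁻) = Q/F = 40900 / 96485 = 0.4239 mol.
2 electrons are transferred per H₂ molecule, so n(H₂) = 0.4239 / 2 = 0.2119 mol.
V = nRT/P = (0.2119 × 8.314 × 357) / (151 × 10³ Pa) = 0.00417 m³ = 4.17 L.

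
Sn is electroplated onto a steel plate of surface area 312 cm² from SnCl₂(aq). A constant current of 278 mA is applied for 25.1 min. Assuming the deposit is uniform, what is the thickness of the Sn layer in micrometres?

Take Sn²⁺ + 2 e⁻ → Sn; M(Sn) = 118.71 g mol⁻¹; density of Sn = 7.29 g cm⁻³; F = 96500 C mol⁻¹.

1.13 μm

Q = I·t = 0.2780 × 1506.0 = 418.7 C; n(e⁻) = 0.004339 mol.
n(Sn) = n(e⁻)/2 = 0.002169 mol, so m = 0.002169 × 118.71 = 0.2575 g.
Volume = m/ρ = 0.2575 / 7.29 = 0.03532 cm³.
Thickness = V/A = 0.03532 / 312 = 1.13 × 10⁻⁴ cm = 1.13 μm.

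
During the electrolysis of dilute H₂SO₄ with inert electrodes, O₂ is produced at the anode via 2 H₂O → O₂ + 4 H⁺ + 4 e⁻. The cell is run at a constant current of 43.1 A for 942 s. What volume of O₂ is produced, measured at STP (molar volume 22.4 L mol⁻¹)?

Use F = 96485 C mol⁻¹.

Q = I·t = 43.10 A × 942.00 s = 40600 C.
n(e⁻) = Q/F = 40600 / 96485 = 0.4208 mol.
4 electrons are transferred per O₂ molecule, so n(O₂) = 0.4208 / 4 = 0.1052 mol.
V = n × V_m = 0.1052 × 22.4 = 2.36 L.

2.36 L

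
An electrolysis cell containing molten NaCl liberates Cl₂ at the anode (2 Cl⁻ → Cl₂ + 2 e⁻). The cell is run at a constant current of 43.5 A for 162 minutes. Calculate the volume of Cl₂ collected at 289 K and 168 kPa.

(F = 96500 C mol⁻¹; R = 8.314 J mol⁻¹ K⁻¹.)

31.3 L

Q = I·t = 43.50 A × 9720.0 s = 422800 C.
n(e⁻) = Q/F = 422800 / 96500 = 4.382 mol.
2 electrons are transferred per Cl₂ molecule, so n(Cl₂) = 4.382 / 2 = 2.191 mol.
V = nRT/P = (2.191 × 8.314 × 289) / (168 × 10³ Pa) = 0.0313 m³ = 31.3 L.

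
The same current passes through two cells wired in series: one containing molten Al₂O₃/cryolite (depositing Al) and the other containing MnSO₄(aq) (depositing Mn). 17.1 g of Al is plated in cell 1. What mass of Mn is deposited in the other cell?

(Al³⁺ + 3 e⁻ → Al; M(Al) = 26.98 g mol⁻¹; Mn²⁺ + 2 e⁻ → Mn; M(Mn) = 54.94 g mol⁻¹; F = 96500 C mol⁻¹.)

n(Al) = 17.1 / 26.98 = 0.6338 mol.
Since Al³⁺ + 3 e⁻ → Al, n(e⁻) passed = 3 × 0.6338 = 1.901 mol.
Cells in series carry the same charge, so the same 1.901 mol of electrons passes through cell 2.
Mn²⁺ + 2 e⁻ → Mn, so n(Mn) = 1.901 / 2 = 0.9507 mol.
m(Mn) = 0.9507 × 54.94 = 52.2 g.

52.2 g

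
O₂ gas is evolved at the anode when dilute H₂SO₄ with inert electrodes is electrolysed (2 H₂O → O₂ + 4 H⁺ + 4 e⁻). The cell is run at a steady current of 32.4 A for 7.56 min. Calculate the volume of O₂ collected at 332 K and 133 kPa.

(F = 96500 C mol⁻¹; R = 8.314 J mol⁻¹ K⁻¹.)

0.790 L

Q = I·t = 32.40 A × 453.60 s = 14700 C.
n(e⁻) = Q/F = 14700 / 96500 = 0.1523 mol.
4 electrons are transferred per O₂ molecule, so n(O₂) = 0.1523 / 4 = 0.03807 mol.
V = nRT/P = (0.03807 × 8.314 × 332) / (133 × 10³ Pa) = 7.90 × 10⁻⁴ m³ = 0.790 L.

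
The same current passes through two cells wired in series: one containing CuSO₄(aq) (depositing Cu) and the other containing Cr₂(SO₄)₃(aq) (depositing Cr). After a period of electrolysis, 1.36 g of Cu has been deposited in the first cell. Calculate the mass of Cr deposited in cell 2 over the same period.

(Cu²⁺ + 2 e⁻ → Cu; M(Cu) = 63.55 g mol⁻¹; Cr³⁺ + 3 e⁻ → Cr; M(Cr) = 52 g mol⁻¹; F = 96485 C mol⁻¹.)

n(Cu) = 1.36 / 63.55 = 0.02140 mol.
Since Cu²⁺ + 2 e⁻ → Cu, n(e⁻) passed = 2 × 0.02140 = 0.04280 mol.
Cells in series carry the same charge, so the same 0.04280 mol of electrons passes through cell 2.
Cr³⁺ + 3 e⁻ → Cr, so n(Cr) = 0.04280 / 3 = 0.01427 mol.
m(Cr) = 0.01427 × 52 = 0.742 g.

0.742 g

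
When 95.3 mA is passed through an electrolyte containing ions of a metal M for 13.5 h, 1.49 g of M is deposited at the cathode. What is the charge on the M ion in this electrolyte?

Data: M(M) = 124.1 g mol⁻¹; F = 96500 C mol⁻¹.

Q = I·t = 0.09530 A × 48600 s = 4632 C, so n(e⁻) = 4632/96500 = 0.04800 mol.
n(M) deposited = 1.49 / 124.1 = 0.01201 mol.
Electrons per atom = n(e⁻)/n(M) = 0.04800 / 0.01201 = 4.00 ≈ 4, so the ion is M⁴⁺.

+4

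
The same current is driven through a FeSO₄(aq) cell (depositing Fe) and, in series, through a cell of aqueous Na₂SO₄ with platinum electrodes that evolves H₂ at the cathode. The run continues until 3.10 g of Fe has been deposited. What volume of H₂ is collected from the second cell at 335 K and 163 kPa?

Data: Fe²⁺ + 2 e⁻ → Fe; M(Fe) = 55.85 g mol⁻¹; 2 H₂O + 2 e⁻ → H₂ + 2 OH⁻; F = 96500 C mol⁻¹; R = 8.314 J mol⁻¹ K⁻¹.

0.948 L

n(Fe) = 3.10 / 55.85 = 0.05551 mol, so n(e⁻) = 2 × 0.05551 = 0.1110 mol.
The cells are in series, so the same 0.1110 mol of electrons passes through the second cell.
2 H₂O + 2 e⁻ → H₂ + 2 OH⁻ — 2 mol e⁻ per mol H₂, so n(H₂) = 0.1110/2 = 0.05551 mol.
V = nRT/P = (0.05551 × 8.314 × 335) / (163 × 10³) = 9.48 × 10⁻⁴ m³ = 0.948 L.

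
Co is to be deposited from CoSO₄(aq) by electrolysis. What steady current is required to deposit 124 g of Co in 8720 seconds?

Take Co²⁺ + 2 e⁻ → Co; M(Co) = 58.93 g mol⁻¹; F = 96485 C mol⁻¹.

n(Co) = 124 / 58.93 = 2.104 mol.
n(e⁻) = 2 × 2.104 = 4.208 mol.
Q = n(e⁻)·F = 4.208 × 96485 = 406000 C.
I = Q/t = 406000 / 8720.0 s = 46.6 A.

46.6 A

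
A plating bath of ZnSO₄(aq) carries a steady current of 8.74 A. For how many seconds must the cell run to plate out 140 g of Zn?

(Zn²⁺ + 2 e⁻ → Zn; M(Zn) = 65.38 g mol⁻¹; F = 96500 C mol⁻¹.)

n(Zn) = m/M = 140 / 65.38 = 2.141 mol.
Each Zn atom requires 2 electrons, so n(e⁻) = 2 × 2.141 = 4.283 mol.
Q = n(e⁻)·F = 4.283 × 96500 = 413300 C.
t = Q/I = 413300 / 8.740 A = 47290 s.

47300 s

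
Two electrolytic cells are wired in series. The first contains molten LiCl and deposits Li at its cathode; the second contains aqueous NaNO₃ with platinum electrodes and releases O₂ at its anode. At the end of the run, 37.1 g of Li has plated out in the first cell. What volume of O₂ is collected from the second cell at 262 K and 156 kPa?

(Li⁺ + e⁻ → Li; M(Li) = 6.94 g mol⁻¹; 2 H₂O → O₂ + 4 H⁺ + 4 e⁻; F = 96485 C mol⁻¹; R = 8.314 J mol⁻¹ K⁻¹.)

18.7 L

n(Li) = 37.1 / 6.94 = 5.346 mol, so n(e⁻) = 1 × 5.346 = 5.346 mol.
The cells are in series, so the same 5.346 mol of electrons passes through the second cell.
2 H₂O → O₂ + 4 H⁺ + 4 e⁻ — 4 mol e⁻ per mol O₂, so n(O₂) = 5.346/4 = 1.336 mol.
V = nRT/P = (1.336 × 8.314 × 262) / (156 × 10³) = 0.0187 m³ = 18.7 L.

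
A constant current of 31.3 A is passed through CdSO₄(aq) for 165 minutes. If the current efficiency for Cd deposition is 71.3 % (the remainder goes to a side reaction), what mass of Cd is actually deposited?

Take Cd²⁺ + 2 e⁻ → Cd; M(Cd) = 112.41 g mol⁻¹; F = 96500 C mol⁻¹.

129 g

Q = I·t = 31.30 × 9900.0 = 309900 C.
n(e⁻) = 309900/96500 = 3.211 mol; theoretically n(Cd) = 3.211/2 = 1.606 mol, m_theo = 180.5 g.
At 71.3 % efficiency, m_actual = 0.713 × 180.5 = 129 g.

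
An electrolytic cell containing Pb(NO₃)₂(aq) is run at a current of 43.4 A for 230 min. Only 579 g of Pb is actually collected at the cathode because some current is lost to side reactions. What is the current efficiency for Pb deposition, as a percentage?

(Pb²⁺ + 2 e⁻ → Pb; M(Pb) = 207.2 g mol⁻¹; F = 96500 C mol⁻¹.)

90.0 %

Q = I·t = 43.40 × 13800 = 598900 C; n(e⁻) = 598900/96500 = 6.206 mol.
Theoretical n(Pb) = n(e⁻)/2 = 3.103 mol, i.e. m_theo = 3.103 × 207.2 = 643.0 g.
Efficiency = m_actual / m_theo = 579 / 643.0 = 90.0 %.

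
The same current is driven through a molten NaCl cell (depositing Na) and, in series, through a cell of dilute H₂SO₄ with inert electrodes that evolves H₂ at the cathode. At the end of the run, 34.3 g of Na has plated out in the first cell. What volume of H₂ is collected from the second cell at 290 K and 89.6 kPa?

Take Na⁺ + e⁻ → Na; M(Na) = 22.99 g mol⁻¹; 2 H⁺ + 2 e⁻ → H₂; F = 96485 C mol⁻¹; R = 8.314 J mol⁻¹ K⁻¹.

20.1 L

n(Na) = 34.3 / 22.99 = 1.492 mol, so n(e⁻) = 1 × 1.492 = 1.492 mol.
The cells are in series, so the same 1.492 mol of electrons passes through the second cell.
2 H⁺ + 2 e⁻ → H₂ — 2 mol e⁻ per mol H₂, so n(H₂) = 1.492/2 = 0.7460 mol.
V = nRT/P = (0.7460 × 8.314 × 290) / (89.6 × 10³) = 0.0201 m³ = 20.1 L.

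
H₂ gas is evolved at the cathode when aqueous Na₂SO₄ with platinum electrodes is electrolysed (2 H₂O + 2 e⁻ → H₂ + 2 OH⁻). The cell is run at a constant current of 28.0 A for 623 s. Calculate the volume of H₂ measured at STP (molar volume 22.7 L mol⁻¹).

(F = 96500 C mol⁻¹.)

2.05 L

Q = I·t = 28.00 A × 623.00 s = 17440 C.
n(e⁻) = Q/F = 17440 / 96500 = 0.1808 mol.
2 electrons are transferred per H₂ molecule, so n(H₂) = 0.1808 / 2 = 0.09038 mol.
V = n × V_m = 0.09038 × 22.7 = 2.05 L.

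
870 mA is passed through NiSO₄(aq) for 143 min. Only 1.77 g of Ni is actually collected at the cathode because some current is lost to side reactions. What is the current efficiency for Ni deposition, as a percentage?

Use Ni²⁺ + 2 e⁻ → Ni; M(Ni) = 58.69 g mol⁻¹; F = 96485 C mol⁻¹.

78.0 %

Q = I·t = 0.8700 × 8580.0 = 7465 C; n(e⁻) = 7465/96485 = 0.07737 mol.
Theoretical n(Ni) = n(e⁻)/2 = 0.03868 mol, i.e. m_theo = 0.03868 × 58.69 = 2.270 g.
Efficiency = m_actual / m_theo = 1.77 / 2.270 = 78.0 %.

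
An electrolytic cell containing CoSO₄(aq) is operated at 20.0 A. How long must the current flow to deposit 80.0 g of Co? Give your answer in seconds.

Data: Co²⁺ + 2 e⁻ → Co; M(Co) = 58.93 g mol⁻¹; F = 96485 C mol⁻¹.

n(Co) = m/M = 80.0 / 58.93 = 1.358 mol.
Each Co atom requires 2 electrons, so n(e⁻) = 2 × 1.358 = 2.715 mol.
Q = n(e⁻)·F = 2.715 × 96485 = 262000 C.
t = Q/I = 262000 / 20.00 A = 13100 s.

13100 s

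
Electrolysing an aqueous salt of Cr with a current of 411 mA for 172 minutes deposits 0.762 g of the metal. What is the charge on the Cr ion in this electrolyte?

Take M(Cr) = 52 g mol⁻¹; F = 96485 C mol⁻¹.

+3

Q = I·t = 0.4110 A × 10320 s = 4242 C, so n(e⁻) = 4242/96485 = 0.04396 mol.
n(Cr) deposited = 0.762 / 52 = 0.01465 mol.
Electrons per atom = n(e⁻)/n(Cr) = 0.04396 / 0.01465 = 3.00 ≈ 3, so the ion is Cr³⁺.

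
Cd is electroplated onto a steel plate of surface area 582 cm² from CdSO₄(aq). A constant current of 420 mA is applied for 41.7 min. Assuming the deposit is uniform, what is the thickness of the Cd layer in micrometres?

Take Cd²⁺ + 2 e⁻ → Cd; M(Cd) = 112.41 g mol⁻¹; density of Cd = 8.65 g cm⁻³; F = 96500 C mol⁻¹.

1.22 μm

Q = I·t = 0.4200 × 2502.0 = 1051 C; n(e⁻) = 0.01089 mol.
n(Cd) = n(e⁻)/2 = 0.005445 mol, so m = 0.005445 × 112.41 = 0.6120 g.
Volume = m/ρ = 0.6120 / 8.65 = 0.07076 cm³.
Thickness = V/A = 0.07076 / 582 = 1.22 × 10⁻⁴ cm = 1.22 μm.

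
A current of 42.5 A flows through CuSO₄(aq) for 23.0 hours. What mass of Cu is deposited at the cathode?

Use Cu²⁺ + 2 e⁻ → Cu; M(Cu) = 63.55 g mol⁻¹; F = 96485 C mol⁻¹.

1160 g

Q = I·t = 42.50 A × 82800 s = 3519000 C.
n(e⁻) = Q/F = 3519000 / 96485 = 36.47 mol.
Cu²⁺ + 2 e⁻ → Cu, so n(Cu) = n(e⁻)/2 = 18.24 mol.
m = n·M = 18.24 × 63.55 = 1160 g.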